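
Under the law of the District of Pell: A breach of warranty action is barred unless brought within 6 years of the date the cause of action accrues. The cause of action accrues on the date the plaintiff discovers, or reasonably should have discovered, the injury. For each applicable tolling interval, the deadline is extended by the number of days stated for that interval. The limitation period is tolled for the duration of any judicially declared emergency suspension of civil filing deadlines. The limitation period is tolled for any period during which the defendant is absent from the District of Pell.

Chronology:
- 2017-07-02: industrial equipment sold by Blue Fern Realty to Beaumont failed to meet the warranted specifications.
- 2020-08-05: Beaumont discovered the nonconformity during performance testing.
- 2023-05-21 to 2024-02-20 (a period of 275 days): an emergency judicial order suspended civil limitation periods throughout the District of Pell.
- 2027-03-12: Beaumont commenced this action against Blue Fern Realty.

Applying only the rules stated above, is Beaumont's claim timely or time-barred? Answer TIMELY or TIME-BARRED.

Accrual is tied to discovery, so the period began on 2020-08-05 rather than on 2017-07-02 when the act occurred.
6 years from 2020-08-05 is 2026-08-05.
The emergency suspension of filing deadlines from 2023-05-21 to 2024-02-20 tolled the period for 275 days, extending the deadline to 2027-05-07.
Beaumont filed on 2027-03-12, before the 2027-05-07 deadline, so the action is timely.

TIMELY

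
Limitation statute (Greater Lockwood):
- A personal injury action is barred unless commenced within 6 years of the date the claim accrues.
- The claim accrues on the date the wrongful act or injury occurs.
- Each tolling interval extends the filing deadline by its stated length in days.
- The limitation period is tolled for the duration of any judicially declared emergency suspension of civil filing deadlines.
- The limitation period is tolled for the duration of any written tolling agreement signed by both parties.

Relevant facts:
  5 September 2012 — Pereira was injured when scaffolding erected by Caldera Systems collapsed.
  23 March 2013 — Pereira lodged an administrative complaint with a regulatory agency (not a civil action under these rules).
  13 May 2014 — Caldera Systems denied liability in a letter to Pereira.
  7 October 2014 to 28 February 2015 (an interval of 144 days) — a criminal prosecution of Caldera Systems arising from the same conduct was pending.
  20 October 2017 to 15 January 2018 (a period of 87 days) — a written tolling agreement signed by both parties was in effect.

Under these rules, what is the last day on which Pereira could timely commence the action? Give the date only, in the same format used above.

1 December 2018

The limitation period began to run on 5 September 2012.
6 years from 5 September 2012 is 5 September 2018.
The period was tolled for 87 days by the written tolling agreement (20 October 2017 to 15 January 2018), pushing the deadline to 1 December 2018.
No stated provision tolls the period for a criminal prosecution, so the interval from 7 October 2014 to 28 February 2015 has no effect on the deadline.
Nothing else in the chronology tolls or restarts the period.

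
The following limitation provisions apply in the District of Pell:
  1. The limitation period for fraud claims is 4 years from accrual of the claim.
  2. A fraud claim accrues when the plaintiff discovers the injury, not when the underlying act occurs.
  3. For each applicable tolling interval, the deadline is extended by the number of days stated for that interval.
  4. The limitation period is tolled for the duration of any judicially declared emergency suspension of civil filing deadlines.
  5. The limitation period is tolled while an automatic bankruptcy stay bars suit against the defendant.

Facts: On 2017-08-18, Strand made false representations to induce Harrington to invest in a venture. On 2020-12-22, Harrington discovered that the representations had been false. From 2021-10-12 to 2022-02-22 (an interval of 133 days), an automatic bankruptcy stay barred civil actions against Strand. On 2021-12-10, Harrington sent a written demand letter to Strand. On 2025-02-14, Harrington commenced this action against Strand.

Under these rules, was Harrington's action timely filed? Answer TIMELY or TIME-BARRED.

Accrual is tied to discovery, so the period began on 2020-12-22 rather than on 2017-08-18 when the act occurred.
4 years from 2020-12-22 is 2024-12-22.
The automatic bankruptcy stay from 2021-10-12 to 2022-02-22 tolled the period for 133 days, extending the deadline to 2025-05-04.
The other events in the timeline have no effect on the limitation period under the stated rules.
Filing on 2025-02-14 beat the 2025-05-04 deadline — the action is timely.

TIMELY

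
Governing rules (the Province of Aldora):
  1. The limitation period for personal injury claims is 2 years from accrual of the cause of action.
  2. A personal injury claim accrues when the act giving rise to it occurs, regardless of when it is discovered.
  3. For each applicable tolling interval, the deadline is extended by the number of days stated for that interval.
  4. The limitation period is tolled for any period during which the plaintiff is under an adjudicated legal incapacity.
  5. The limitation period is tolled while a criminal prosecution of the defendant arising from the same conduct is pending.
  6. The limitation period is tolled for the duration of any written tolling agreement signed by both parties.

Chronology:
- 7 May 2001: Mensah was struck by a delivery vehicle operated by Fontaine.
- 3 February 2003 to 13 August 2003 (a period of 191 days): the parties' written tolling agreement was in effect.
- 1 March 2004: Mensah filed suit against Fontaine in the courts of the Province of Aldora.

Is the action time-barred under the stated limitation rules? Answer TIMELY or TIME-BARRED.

TIME-BARRED

The claim accrued on 7 May 2001, when the wrongful act occurred.
2 years from 7 May 2001 is 7 May 2003.
The period was tolled for 191 days by the written tolling agreement (3 February 2003 to 13 August 2003), pushing the deadline to 14 November 2003.
Mensah filed on 1 March 2004, after the 14 November 2003 deadline, so the action is time-barred.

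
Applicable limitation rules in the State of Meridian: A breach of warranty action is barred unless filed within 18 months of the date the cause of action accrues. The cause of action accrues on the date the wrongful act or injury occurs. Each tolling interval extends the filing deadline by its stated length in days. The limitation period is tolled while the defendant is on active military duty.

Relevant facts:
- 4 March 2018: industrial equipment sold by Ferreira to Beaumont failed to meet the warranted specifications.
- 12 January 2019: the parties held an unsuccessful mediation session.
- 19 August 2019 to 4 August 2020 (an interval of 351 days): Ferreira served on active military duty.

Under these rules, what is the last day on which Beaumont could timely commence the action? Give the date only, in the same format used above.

The claim accrued on 4 March 2018, when the wrongful act occurred.
Adding the 18 months base period to 4 March 2018 gives a deadline of 4 September 2019, before any tolling.
The defendant's active military service from 19 August 2019 to 4 August 2020 tolled the period for 351 days, extending the deadline to 20 August 2020.
The other events in the timeline have no effect on the limitation period under the stated rules.

20 August 2020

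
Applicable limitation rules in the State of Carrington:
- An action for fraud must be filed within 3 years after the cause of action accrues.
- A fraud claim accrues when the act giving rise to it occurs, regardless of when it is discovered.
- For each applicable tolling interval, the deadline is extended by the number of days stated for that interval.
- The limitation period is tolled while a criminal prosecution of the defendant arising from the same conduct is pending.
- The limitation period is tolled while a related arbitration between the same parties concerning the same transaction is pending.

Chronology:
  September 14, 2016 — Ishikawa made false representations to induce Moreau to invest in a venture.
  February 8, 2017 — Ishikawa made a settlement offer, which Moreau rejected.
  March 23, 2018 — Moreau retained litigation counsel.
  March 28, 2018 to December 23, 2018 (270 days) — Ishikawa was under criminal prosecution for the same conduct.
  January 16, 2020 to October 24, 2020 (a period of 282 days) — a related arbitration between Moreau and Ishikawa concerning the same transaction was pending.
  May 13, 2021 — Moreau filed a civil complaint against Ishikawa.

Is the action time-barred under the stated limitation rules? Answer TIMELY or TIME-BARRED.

TIME-BARRED

The limitation period began to run on September 14, 2016.
3 years from September 14, 2016 is September 14, 2019.
The period was tolled for 270 days by the pending criminal prosecution (March 28, 2018 to December 23, 2018), pushing the deadline to June 10, 2020.
Because the pending related arbitration ran from January 16, 2020 to October 24, 2020, the deadline is extended by 282 days to March 19, 2021.
Nothing else in the chronology tolls or restarts the period.
The May 13, 2021 filing falls after the March 19, 2021 deadline; the claim is time-barred.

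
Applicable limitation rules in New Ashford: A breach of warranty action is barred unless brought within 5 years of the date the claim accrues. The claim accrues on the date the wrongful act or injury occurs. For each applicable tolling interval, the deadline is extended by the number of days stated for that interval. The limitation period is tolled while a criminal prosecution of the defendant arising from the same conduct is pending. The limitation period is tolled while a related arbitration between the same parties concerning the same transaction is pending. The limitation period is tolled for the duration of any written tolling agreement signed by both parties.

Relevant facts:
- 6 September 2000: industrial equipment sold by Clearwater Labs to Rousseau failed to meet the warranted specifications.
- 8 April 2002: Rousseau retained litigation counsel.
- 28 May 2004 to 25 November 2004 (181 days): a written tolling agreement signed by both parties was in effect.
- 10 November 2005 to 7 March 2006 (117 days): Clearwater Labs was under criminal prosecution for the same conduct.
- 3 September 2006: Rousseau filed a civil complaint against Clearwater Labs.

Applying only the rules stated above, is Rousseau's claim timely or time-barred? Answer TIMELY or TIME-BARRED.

The claim accrued on 6 September 2000, the date of the act.
5 years from 6 September 2000 is 6 September 2005.
Because the written tolling agreement ran from 28 May 2004 to 25 November 2004, the deadline is extended by 181 days to 6 March 2006.
Because the pending criminal prosecution ran from 10 November 2005 to 7 March 2006, the deadline is extended by 117 days to 1 July 2006.
None of the other events listed affects the running of the period under the stated rules.
Filing on 3 September 2006 missed the 1 July 2006 deadline — the action is time-barred.

TIME-BARRED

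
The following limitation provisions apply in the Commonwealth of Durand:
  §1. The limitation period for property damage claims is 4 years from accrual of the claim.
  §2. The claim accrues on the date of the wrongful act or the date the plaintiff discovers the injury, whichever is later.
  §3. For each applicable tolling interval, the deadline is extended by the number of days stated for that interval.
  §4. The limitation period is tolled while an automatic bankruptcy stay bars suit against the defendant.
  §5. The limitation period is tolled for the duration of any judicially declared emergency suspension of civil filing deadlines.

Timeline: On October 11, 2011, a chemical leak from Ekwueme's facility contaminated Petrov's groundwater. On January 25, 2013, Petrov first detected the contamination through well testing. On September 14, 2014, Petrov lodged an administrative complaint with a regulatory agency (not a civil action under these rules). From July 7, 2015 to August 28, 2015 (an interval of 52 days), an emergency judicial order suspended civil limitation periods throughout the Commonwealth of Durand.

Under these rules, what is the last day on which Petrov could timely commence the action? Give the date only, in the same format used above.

March 18, 2017

Taking the later of the act (October 11, 2011) and discovery (January 25, 2013), the claim accrued on January 25, 2013.
The untolled deadline — 4 years after January 25, 2013 — is January 25, 2017.
Because the emergency suspension of filing deadlines ran from July 7, 2015 to August 28, 2015, the deadline is extended by 52 days to March 18, 2017.
The other events in the timeline have no effect on the limitation period under the stated rules.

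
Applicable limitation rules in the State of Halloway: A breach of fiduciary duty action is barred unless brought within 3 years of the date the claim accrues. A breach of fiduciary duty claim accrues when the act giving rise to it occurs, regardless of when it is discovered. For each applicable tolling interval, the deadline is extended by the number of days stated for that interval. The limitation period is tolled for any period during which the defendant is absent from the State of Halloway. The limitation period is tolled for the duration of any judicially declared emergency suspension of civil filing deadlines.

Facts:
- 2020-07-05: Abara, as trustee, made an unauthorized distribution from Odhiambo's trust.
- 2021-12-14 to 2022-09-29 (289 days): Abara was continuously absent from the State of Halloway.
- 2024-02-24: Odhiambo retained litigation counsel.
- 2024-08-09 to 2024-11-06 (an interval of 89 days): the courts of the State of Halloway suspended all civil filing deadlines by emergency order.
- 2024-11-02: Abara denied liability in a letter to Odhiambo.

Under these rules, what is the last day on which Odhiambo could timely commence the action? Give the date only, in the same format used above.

2024-04-19

The limitation period began to run on 2020-07-05.
Adding the 3 years base period to 2020-07-05 gives a deadline of 2023-07-05, before any tolling.
The defendant's absence from the jurisdiction from 2021-12-14 to 2022-09-29 tolled the period for 289 days, extending the deadline to 2024-04-19.
The emergency suspension of filing deadlines starting 2024-08-09 came too late — the period had run on 2024-04-19 — and so does not extend the deadline.
Nothing else in the chronology tolls or restarts the period.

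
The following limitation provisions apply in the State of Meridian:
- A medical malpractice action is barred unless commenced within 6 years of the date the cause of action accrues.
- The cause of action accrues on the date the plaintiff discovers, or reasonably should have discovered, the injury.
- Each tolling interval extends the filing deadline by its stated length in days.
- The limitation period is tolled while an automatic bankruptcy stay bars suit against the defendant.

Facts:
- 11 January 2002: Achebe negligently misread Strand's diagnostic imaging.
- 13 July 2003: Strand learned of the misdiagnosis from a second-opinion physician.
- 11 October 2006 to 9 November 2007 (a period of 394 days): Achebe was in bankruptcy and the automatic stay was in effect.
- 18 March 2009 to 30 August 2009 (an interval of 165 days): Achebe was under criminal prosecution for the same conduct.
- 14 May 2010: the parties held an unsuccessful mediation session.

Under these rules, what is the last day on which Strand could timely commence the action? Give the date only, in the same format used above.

The claim did not accrue until Strand discovered the injury on 13 July 2003; the 11 January 2002 act date does not start the clock under the stated rule.
6 years from 13 July 2003 is 13 July 2009.
The period was tolled for 394 days by the automatic bankruptcy stay (11 October 2006 to 9 November 2007), pushing the deadline to 11 August 2010.
Although a criminal prosecution ran from 18 March 2009 to 30 August 2009, the stated rules do not make that a tolling event, so it is disregarded.
Nothing else in the chronology tolls or restarts the period.

11 August 2010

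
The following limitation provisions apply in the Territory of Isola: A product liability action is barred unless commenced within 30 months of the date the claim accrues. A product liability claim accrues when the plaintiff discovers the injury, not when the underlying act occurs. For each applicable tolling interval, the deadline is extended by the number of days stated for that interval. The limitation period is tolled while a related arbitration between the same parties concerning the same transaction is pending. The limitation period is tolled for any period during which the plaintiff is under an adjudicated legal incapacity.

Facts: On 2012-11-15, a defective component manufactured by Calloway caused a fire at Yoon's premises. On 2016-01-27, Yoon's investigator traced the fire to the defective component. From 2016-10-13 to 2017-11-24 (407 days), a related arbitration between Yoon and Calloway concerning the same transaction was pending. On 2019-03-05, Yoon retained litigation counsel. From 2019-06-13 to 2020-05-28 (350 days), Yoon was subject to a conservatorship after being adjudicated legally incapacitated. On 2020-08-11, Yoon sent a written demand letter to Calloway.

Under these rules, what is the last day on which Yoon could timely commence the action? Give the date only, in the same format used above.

The claim did not accrue until Yoon discovered the injury on 2016-01-27; the 2012-11-15 act date does not start the clock under the stated rule.
The untolled deadline — 30 months after 2016-01-27 — is 2018-07-27.
The period was tolled for 407 days by the pending related arbitration (2016-10-13 to 2017-11-24), pushing the deadline to 2019-09-07.
Because the plaintiff's legal incapacity ran from 2019-06-13 to 2020-05-28, the deadline is extended by 350 days to 2020-08-22.
Nothing else in the chronology tolls or restarts the period.

2020-08-22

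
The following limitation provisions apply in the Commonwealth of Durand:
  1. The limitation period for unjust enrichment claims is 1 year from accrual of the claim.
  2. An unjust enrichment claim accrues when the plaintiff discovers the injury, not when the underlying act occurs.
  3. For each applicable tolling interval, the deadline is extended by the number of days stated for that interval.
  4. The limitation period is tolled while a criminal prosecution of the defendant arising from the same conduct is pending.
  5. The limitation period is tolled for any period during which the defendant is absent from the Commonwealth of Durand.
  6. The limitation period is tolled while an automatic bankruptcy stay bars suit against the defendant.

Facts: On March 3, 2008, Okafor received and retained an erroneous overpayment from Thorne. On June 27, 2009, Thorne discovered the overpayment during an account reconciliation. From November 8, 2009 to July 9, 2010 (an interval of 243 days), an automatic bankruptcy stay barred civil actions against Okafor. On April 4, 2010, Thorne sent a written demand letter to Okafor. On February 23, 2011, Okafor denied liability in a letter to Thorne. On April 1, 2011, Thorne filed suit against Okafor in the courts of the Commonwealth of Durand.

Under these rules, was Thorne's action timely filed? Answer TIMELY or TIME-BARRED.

The claim did not accrue until Thorne discovered the injury on June 27, 2009; the March 3, 2008 act date does not start the clock under the stated rule.
The untolled deadline — 1 year after June 27, 2009 — is June 27, 2010.
The automatic bankruptcy stay from November 8, 2009 to July 9, 2010 tolled the period for 243 days, extending the deadline to February 25, 2011.
None of the other events listed affects the running of the period under the stated rules.
Filing on April 1, 2011 missed the February 25, 2011 deadline — the action is time-barred.

TIME-BARRED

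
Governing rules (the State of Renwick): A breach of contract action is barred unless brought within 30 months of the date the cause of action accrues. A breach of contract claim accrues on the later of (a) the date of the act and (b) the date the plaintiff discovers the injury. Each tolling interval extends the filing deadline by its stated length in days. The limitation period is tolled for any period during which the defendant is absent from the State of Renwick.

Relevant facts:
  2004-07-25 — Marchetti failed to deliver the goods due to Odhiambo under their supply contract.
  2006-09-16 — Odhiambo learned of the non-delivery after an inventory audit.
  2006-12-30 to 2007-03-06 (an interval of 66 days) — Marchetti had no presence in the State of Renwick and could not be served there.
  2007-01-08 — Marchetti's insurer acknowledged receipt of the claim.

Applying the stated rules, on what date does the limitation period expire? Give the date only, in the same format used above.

2009-05-21

The claim accrued on 2006-09-16 — the later of the 2004-07-25 act and the 2006-09-16 discovery.
30 months from 2006-09-16 is 2009-03-16.
The period was tolled for 66 days by the defendant's absence from the jurisdiction (2006-12-30 to 2007-03-06), pushing the deadline to 2009-05-21.
None of the other events listed affects the running of the period under the stated rules.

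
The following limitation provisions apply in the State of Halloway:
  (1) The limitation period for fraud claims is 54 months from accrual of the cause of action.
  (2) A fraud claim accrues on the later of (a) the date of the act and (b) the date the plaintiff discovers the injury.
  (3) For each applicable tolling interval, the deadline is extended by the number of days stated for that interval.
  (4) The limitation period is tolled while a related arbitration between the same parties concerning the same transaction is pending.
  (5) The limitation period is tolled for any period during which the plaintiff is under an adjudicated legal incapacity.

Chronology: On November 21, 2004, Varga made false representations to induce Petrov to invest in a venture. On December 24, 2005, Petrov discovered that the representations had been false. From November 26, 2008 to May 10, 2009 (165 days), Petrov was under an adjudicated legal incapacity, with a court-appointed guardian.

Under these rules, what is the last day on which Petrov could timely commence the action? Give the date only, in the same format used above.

Taking the later of the act (November 21, 2004) and discovery (December 24, 2005), the claim accrued on December 24, 2005.
Adding the 54 months base period to December 24, 2005 gives a deadline of June 24, 2010, before any tolling.
The period was tolled for 165 days by the plaintiff's legal incapacity (November 26, 2008 to May 10, 2009), pushing the deadline to December 6, 2010.

December 6, 2010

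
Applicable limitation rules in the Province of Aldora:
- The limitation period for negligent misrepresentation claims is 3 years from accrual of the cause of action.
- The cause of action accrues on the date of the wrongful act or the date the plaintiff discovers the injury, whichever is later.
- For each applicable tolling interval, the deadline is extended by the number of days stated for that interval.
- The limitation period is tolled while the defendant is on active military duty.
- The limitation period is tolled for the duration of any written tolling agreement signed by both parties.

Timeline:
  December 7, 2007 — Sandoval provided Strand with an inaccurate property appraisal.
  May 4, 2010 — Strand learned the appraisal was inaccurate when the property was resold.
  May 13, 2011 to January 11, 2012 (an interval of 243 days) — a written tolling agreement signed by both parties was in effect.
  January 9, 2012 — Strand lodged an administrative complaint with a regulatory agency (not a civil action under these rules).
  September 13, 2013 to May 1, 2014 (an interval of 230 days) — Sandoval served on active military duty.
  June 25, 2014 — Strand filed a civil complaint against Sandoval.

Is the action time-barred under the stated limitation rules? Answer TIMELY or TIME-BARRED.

The claim accrued on May 4, 2010 — the later of the December 7, 2007 act and the May 4, 2010 discovery.
3 years from May 4, 2010 is May 4, 2013.
The written tolling agreement from May 13, 2011 to January 11, 2012 tolled the period for 243 days, extending the deadline to January 2, 2014.
The defendant's active military service from September 13, 2013 to May 1, 2014 tolled the period for 230 days, extending the deadline to August 20, 2014.
None of the other events listed affects the running of the period under the stated rules.
The June 25, 2014 filing precedes the August 20, 2014 deadline; the claim is timely.

TIMELY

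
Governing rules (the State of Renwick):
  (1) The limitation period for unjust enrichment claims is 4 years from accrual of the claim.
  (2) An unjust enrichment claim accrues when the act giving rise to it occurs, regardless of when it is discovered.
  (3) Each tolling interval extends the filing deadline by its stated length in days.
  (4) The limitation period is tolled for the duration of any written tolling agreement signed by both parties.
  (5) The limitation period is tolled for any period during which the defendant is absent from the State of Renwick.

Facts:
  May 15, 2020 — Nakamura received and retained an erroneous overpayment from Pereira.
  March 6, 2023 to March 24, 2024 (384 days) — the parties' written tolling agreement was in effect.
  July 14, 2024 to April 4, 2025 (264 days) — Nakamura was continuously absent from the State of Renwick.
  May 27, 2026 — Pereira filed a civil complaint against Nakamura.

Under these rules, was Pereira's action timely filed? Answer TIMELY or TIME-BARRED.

The claim accrued on May 15, 2020, when the wrongful act occurred.
4 years from May 15, 2020 is May 15, 2024.
Because the written tolling agreement ran from March 6, 2023 to March 24, 2024, the deadline is extended by 384 days to June 3, 2025.
The period was tolled for 264 days by the defendant's absence from the jurisdiction (July 14, 2024 to April 4, 2025), pushing the deadline to February 22, 2026.
The May 27, 2026 filing falls after the February 22, 2026 deadline; the claim is time-barred.

TIME-BARRED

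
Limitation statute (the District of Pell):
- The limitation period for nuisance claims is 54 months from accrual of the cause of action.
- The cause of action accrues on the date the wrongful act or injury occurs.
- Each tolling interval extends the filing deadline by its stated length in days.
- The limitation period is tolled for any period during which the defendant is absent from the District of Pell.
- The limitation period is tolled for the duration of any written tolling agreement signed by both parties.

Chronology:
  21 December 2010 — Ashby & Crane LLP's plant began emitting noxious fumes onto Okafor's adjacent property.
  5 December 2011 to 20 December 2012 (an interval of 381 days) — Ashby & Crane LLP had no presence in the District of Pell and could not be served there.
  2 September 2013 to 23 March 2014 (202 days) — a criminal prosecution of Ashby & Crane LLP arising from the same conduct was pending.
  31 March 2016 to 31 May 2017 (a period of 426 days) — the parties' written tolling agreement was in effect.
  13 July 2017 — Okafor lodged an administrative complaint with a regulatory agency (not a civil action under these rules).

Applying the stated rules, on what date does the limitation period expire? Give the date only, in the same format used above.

The limitation period began to run on 21 December 2010.
Adding the 54 months base period to 21 December 2010 gives a deadline of 21 June 2015, before any tolling.
The period was tolled for 381 days by the defendant's absence from the jurisdiction (5 December 2011 to 20 December 2012), pushing the deadline to 6 July 2016.
Because the written tolling agreement ran from 31 March 2016 to 31 May 2017, the deadline is extended by 426 days to 5 September 2017.
No stated provision tolls the period for a criminal prosecution, so the interval from 2 September 2013 to 23 March 2014 has no effect on the deadline.
None of the other events listed affects the running of the period under the stated rules.

5 September 2017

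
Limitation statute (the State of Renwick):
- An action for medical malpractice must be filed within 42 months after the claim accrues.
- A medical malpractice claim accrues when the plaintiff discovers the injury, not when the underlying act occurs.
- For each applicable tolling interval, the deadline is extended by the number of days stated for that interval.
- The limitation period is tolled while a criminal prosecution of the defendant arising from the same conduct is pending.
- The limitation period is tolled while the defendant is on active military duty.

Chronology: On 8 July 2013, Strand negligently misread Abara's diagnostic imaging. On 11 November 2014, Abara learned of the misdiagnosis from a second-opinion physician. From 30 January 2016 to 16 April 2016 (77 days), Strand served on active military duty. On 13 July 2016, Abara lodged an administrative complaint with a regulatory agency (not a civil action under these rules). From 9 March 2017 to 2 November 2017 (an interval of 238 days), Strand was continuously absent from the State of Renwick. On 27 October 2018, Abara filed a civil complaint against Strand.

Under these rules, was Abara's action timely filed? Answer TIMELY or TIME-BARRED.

The claim did not accrue until Abara discovered the injury on 11 November 2014; the 8 July 2013 act date does not start the clock under the stated rule.
Adding the 42 months base period to 11 November 2014 gives a deadline of 11 May 2018, before any tolling.
Because the defendant's active military service ran from 30 January 2016 to 16 April 2016, the deadline is extended by 77 days to 27 July 2018.
The defendant's absence from the jurisdiction from 9 March 2017 to 2 November 2017 does not toll the period, because no stated rule makes the defendant's absence a tolling event.
None of the other events listed affects the running of the period under the stated rules.
Abara filed on 27 October 2018, after the 27 July 2018 deadline, so the action is time-barred.

TIME-BARRED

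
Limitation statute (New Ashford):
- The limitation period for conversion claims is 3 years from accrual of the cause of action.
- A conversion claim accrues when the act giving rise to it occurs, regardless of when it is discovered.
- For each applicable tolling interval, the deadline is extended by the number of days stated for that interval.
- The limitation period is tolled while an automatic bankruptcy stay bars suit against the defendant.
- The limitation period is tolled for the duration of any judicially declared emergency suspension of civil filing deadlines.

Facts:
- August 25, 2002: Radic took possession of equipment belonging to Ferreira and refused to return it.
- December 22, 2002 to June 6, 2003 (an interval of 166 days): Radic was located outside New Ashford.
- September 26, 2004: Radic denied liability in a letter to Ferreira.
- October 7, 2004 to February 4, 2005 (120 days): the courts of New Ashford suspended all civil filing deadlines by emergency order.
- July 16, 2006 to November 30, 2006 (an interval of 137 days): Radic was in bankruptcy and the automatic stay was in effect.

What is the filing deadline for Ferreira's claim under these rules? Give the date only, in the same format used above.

The claim accrued on August 25, 2002, when the wrongful act occurred.
Adding the 3 years base period to August 25, 2002 gives a deadline of August 25, 2005, before any tolling.
The emergency suspension of filing deadlines from October 7, 2004 to February 4, 2005 tolled the period for 120 days, extending the deadline to December 23, 2005.
The automatic bankruptcy stay from July 16, 2006 to November 30, 2006 began after the period had already run on December 23, 2005, so it has no tolling effect.
The defendant's absence from the jurisdiction from December 22, 2002 to June 6, 2003 does not toll the period, because no stated rule makes the defendant's absence a tolling event.
None of the other events listed affects the running of the period under the stated rules.

December 23, 2005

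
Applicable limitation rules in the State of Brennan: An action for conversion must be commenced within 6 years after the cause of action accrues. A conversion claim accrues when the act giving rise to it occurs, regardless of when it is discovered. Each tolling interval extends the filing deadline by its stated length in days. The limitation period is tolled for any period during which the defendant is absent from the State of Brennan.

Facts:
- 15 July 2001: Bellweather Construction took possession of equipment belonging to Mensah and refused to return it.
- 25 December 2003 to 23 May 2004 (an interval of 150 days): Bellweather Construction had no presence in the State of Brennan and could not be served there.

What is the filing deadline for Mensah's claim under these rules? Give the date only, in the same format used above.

12 December 2007

The cause of action accrued on 15 July 2001, the date of the act.
Adding the 6 years base period to 15 July 2001 gives a deadline of 15 July 2007, before any tolling.
The defendant's absence from the jurisdiction from 25 December 2003 to 23 May 2004 tolled the period for 150 days, extending the deadline to 12 December 2007.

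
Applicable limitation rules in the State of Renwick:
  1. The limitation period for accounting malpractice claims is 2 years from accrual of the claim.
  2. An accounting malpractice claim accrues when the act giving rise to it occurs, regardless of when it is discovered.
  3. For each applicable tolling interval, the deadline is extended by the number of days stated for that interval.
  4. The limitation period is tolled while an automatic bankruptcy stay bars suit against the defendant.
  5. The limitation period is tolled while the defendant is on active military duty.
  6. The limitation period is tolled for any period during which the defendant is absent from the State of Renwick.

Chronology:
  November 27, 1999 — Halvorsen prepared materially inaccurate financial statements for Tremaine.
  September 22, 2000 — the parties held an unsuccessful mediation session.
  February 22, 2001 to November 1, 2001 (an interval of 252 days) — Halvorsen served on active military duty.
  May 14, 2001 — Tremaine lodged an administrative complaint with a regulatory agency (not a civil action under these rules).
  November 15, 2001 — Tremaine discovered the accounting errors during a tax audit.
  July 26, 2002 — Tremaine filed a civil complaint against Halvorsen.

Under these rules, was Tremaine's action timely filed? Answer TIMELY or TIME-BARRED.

TIMELY

Accrual is governed by the date of the act, so the period began to run on November 27, 1999; the later discovery on November 15, 2001 is irrelevant under the stated rule.
2 years from November 27, 1999 is November 27, 2001.
Because the defendant's active military service ran from February 22, 2001 to November 1, 2001, the deadline is extended by 252 days to August 6, 2002.
None of the other events listed affects the running of the period under the stated rules.
Tremaine filed on July 26, 2002, before the August 6, 2002 deadline, so the action is timely.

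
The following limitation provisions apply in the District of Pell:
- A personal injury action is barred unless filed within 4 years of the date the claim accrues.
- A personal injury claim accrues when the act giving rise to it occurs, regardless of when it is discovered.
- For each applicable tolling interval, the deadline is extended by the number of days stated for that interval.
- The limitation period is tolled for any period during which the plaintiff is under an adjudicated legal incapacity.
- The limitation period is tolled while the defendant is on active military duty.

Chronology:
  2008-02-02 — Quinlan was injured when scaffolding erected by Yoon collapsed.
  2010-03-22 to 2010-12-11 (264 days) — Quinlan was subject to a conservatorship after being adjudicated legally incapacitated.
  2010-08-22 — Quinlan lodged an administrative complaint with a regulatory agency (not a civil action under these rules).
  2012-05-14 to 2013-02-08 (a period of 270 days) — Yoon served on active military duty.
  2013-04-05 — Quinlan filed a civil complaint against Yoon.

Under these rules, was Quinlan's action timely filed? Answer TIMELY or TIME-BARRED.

The claim accrued on 2008-02-02, the date of the act.
The untolled deadline — 4 years after 2008-02-02 — is 2012-02-02.
The plaintiff's legal incapacity from 2010-03-22 to 2010-12-11 tolled the period for 264 days, extending the deadline to 2012-10-23.
The period was tolled for 270 days by the defendant's active military service (2012-05-14 to 2013-02-08), pushing the deadline to 2013-07-20.
None of the other events listed affects the running of the period under the stated rules.
Filing on 2013-04-05 beat the 2013-07-20 deadline — the action is timely.

TIMELY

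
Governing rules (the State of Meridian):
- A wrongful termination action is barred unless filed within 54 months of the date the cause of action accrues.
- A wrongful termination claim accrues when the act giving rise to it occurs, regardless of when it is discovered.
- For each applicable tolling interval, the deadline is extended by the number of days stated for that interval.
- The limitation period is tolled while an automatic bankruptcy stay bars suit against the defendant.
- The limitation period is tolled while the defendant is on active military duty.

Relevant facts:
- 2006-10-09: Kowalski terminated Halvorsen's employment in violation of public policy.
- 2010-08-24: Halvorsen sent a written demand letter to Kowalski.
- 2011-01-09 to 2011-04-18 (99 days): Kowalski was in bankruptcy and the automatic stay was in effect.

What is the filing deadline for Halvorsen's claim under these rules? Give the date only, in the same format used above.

2011-07-17

The cause of action accrued on 2006-10-09, the date of the act.
54 months from 2006-10-09 is 2011-04-09.
The automatic bankruptcy stay from 2011-01-09 to 2011-04-18 tolled the period for 99 days, extending the deadline to 2011-07-17.
None of the other events listed affects the running of the period under the stated rules.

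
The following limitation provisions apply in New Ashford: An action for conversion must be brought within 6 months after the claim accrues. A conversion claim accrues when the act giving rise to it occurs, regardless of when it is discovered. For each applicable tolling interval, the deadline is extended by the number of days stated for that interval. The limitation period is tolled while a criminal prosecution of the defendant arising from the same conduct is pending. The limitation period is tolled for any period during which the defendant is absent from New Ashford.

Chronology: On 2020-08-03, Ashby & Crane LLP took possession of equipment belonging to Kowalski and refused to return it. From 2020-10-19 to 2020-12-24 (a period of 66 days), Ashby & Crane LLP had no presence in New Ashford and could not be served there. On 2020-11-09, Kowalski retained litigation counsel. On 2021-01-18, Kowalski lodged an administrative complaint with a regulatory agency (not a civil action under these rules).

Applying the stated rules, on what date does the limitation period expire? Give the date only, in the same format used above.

The claim accrued on 2020-08-03, when the wrongful act occurred.
Adding the 6 months base period to 2020-08-03 gives a deadline of 2021-02-03, before any tolling.
The period was tolled for 66 days by the defendant's absence from the jurisdiction (2020-10-19 to 2020-12-24), pushing the deadline to 2021-04-10.
None of the other events listed affects the running of the period under the stated rules.

2021-04-10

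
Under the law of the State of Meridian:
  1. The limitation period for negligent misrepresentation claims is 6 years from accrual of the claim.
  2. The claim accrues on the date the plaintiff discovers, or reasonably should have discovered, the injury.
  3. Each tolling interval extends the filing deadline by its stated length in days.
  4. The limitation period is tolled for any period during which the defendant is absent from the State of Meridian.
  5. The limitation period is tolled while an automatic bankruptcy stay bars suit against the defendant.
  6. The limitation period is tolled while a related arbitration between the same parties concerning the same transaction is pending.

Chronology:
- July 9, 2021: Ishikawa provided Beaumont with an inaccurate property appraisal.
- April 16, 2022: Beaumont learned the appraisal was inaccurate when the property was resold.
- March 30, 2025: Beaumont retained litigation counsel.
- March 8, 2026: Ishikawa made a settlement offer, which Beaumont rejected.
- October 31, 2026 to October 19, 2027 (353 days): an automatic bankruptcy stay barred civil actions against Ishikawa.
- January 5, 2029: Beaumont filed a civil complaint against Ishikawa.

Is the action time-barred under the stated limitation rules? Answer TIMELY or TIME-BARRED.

TIMELY

Accrual is tied to discovery, so the period began on April 16, 2022 rather than on July 9, 2021 when the act occurred.
The untolled deadline — 6 years after April 16, 2022 — is April 16, 2028.
The automatic bankruptcy stay from October 31, 2026 to October 19, 2027 tolled the period for 353 days, extending the deadline to April 4, 2029.
None of the other events listed affects the running of the period under the stated rules.
The January 5, 2029 filing precedes the April 4, 2029 deadline; the claim is timely.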